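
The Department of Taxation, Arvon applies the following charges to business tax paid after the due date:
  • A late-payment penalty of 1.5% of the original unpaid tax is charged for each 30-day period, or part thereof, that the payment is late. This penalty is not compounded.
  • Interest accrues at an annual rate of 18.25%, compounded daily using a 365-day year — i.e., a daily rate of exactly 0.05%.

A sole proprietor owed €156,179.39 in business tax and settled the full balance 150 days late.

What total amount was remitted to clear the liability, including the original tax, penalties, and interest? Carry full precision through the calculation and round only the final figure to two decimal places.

€180,053.59

Penalty periods: ⌈150/30⌉ = 5; penalty = 5 × 1.5% × €156,179.39 = €11,713.45…
Interest: €156,179.39 × ((1 + 0.0005)^150 − 1) = €156,179.39 × 0.07786395… = €12,160.7438…
Total = €156,179.39 + €11,713.4543… + €12,160.7438… = €180,053.59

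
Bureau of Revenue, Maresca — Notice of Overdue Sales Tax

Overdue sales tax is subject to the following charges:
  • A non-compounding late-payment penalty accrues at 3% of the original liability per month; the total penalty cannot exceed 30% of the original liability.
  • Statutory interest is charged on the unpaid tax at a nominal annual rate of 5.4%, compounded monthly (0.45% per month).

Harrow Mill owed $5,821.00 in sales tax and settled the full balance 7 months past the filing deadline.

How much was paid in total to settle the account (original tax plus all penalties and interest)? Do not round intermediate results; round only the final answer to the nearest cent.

Penalty: 7 × 3% × $5,821.00 = $1,222.41 (below the 30% cap of $1,746.30)
Interest: $5,821.00 × ((1 + 0.0045)^7 − 1) = $5,821.00 × 0.0319285… = $185.8555…
Total = $5,821.00 + $1,222.4100 + $185.8555… = $7,229.27

$7,229.27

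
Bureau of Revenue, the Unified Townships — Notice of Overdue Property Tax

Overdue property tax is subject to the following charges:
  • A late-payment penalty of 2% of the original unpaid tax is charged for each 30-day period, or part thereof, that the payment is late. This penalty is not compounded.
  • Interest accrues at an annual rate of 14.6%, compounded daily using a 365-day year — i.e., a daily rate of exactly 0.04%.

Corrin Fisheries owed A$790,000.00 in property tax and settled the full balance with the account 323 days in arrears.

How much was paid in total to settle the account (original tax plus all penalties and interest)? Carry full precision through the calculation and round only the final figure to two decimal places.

A$1,072,731.75

Penalty periods: ⌈323/30⌉ = 11; penalty = 11 × 2% × A$790,000.00 = A$173,800.00
Interest: A$790,000.00 × ((1 + 0.0004)^323 − 1) = A$790,000.00 × 0.13788829… = A$108,931.7486…
Total = A$790,000.00 + A$173,800.0000 + A$108,931.7486… = A$1,072,731.75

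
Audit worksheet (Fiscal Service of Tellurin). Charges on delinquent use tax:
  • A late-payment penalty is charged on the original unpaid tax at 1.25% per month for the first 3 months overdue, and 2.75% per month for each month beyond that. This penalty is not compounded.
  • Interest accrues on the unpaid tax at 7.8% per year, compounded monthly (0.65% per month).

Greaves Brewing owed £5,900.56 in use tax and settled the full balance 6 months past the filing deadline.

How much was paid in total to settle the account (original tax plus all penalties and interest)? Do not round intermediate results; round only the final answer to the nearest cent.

Penalty, months 1–3: 3 × 1.25% × £5,900.56 = £221.27…
Penalty, months 4–6: 3 × 2.75% × £5,900.56 = £486.80…
Interest: £5,900.56 × ((1 + 0.0065)^6 − 1) = £5,900.56 × 0.0396393… = £233.8939…
Total = £5,900.56 + £708.0672 + £233.8939… = £6,842.52

£6,842.52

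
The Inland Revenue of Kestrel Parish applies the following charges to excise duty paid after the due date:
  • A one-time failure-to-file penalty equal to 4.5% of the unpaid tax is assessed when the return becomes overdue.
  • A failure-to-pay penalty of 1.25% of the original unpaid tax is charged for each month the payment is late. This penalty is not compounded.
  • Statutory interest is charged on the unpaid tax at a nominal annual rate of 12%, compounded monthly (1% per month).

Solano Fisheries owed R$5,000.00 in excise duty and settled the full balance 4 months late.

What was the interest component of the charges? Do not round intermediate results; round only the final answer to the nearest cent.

R$203.02

Interest: R$5,000.00 × ((1 + 0.01)^4 − 1) = R$5,000.00 × 0.0406040… = R$203.0201…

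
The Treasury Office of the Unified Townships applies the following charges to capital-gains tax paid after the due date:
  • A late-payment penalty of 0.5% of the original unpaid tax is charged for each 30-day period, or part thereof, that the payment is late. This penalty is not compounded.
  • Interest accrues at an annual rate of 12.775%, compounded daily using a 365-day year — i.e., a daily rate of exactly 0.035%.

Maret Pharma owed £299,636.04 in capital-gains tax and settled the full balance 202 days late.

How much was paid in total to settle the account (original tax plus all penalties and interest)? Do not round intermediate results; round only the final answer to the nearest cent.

£332,070.42

Penalty periods: ⌈202/30⌉ = 7; penalty = 7 × 0.5% × £299,636.04 = £10,487.26…
Interest: £299,636.04 × ((1 + 0.00035)^202 − 1) = £299,636.04 × 0.07324592… = £21,947.1186…
Total = £299,636.04 + £10,487.2614 + £21,947.1186… = £332,070.42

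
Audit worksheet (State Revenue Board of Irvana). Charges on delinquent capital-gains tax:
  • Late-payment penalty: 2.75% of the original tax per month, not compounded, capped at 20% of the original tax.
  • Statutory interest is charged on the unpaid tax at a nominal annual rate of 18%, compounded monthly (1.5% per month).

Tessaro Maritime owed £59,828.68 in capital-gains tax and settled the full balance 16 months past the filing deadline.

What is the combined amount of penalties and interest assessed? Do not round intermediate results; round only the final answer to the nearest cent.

£28,058.79

Penalty (uncapped): 16 × 2.75% × £59,828.68 = £26,324.62…; cap = 20% × £59,828.68 = £11,965.74… → penalty = £11,965.74…
Interest: £59,828.68 × ((1 + 0.015)^16 − 1) = £59,828.68 × 0.2689855… = £16,093.0503…
Penalties + interest = £11,965.7360 + £16,093.0503… = £28,058.79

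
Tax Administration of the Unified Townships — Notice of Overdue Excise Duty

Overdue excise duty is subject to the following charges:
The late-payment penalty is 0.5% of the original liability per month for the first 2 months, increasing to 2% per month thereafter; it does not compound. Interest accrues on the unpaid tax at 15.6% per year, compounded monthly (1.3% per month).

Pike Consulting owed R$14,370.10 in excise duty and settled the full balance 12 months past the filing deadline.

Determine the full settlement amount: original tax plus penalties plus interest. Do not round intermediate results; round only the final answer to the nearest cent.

Penalty, months 1–2: 2 × 0.5% × R$14,370.10 = R$143.70…
Penalty, months 3–12: 10 × 2% × R$14,370.10 = R$2,874.02
Interest: R$14,370.10 × ((1 + 0.013)^12 − 1) = R$14,370.10 × 0.1676518… = R$2,409.1728…
Total = R$14,370.10 + R$3,017.7210 + R$2,409.1728… = R$19,796.99

R$19,796.99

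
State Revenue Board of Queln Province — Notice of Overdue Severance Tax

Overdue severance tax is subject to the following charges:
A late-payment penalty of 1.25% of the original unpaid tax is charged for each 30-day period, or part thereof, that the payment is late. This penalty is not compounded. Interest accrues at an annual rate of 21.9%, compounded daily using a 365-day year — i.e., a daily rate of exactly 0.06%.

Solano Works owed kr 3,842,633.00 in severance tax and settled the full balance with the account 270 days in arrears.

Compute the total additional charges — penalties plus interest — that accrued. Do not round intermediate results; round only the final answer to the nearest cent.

Penalty periods: ⌈270/30⌉ = 9; penalty = 9 × 1.25% × kr 3,842,633.00 = kr 432,296.21…
Interest: kr 3,842,633.00 × ((1 + 0.0006)^270 − 1) = kr 3,842,633.00 × 0.17580312… = kr 675,546.8656…
Penalties + interest = kr 432,296.2125 + kr 675,546.8656… = kr 1,107,843.08

kr 1,107,843.08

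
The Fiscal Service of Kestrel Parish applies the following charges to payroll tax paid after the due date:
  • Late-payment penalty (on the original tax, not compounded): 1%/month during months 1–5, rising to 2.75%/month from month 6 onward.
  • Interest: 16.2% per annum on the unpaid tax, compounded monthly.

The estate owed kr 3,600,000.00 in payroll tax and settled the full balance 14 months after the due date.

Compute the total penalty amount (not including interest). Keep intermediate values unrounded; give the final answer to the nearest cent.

Penalty, months 1–5: 5 × 1% × kr 3,600,000.00 = kr 180,000.00
Penalty, months 6–14: 9 × 2.75% × kr 3,600,000.00 = kr 891,000.00
Total penalty = kr 180,000.00 + kr 891,000.00 = kr 1,071,000.00

kr 1,071,000.00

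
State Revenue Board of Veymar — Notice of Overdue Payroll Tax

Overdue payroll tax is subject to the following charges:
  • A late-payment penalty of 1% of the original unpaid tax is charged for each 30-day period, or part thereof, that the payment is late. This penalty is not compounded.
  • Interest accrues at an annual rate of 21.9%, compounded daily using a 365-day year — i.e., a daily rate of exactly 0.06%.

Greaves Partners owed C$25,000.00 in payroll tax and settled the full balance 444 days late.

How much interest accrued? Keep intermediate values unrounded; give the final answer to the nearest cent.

C$7,628.82

Interest: C$25,000.00 × ((1 + 0.0006)^444 − 1) = C$25,000.00 × 0.30515279… = C$7,628.8197…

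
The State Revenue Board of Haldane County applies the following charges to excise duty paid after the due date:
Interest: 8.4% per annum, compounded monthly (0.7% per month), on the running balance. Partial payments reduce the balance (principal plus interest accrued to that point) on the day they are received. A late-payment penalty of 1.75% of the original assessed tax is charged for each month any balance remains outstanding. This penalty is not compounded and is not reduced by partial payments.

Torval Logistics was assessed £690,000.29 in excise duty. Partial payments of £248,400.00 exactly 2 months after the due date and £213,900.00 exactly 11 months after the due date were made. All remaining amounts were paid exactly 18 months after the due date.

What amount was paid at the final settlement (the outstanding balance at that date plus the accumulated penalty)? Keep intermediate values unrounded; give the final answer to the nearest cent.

Balance at month 2: £690,000.2900 × (1 + 0.007)^2 = £699,694.1041…
After £248,400.00 payment: £699,694.1041… − £248,400.00 = £451,294.1041…
Balance at month 11: £451,294.1041… × (1 + 0.007)^9 = £480,534.8556…
After £213,900.00 payment: £480,534.8556… − £213,900.00 = £266,634.8556…
Balance at month 18: £266,634.8556… × (1 + 0.007)^7 = £279,977.5542…
Penalty: 18 × 1.75% × £690,000.29 = £217,350.09…
Final settlement = outstanding balance + penalty = £279,977.5542… + £217,350.09… = £497,327.65

£497,327.65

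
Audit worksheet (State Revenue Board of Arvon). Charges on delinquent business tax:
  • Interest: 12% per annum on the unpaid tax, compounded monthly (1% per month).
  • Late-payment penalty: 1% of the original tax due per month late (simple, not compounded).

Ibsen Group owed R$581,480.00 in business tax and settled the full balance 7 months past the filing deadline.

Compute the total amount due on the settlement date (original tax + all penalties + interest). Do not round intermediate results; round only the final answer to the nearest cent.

Late-payment penalty: 7 × 1% × R$581,480.00 = R$40,703.60
Interest: R$581,480.00 × ((1 + 0.01)^7 − 1) = R$581,480.00 × 0.0721354… = R$41,945.2645…
Total = R$581,480.00 + R$40,703.6000 + R$41,945.2645… = R$664,128.86

R$664,128.86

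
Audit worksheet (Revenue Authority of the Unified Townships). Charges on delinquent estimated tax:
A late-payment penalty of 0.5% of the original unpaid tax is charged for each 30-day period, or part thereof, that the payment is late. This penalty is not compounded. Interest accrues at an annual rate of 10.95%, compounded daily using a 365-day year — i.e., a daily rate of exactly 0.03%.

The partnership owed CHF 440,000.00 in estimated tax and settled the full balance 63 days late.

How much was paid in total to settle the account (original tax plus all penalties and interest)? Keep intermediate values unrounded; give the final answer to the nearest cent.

CHF 454,993.81

Penalty periods: ⌈63/30⌉ = 3; penalty = 3 × 0.5% × CHF 440,000.00 = CHF 6,600.00
Interest: CHF 440,000.00 × ((1 + 0.0003)^63 − 1) = CHF 440,000.00 × 0.01907685… = CHF 8,393.8127…
Total = CHF 440,000.00 + CHF 6,600.0000 + CHF 8,393.8127… = CHF 454,993.81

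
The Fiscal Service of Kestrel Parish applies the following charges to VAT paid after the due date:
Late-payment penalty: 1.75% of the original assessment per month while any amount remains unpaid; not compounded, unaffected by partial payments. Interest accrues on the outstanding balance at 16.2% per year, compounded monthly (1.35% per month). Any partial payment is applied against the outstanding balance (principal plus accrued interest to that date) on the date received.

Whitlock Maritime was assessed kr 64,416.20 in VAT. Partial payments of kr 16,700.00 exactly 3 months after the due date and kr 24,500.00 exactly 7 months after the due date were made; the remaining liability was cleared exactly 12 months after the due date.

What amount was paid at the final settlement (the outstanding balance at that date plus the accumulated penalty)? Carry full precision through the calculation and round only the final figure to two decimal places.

Balance at month 3: kr 64,416.2000 × (1 + 0.0135)^3 = kr 67,060.4341…
After kr 16,700.00 payment: kr 67,060.4341… − kr 16,700.00 = kr 50,360.4341…
Balance at month 7: kr 50,360.4341… × (1 + 0.0135)^4 = kr 53,135.4640…
After kr 24,500.00 payment: kr 53,135.4640… − kr 24,500.00 = kr 28,635.4640…
Balance at month 12: kr 28,635.4640… × (1 + 0.0135)^5 = kr 30,621.2553…
Penalty: 12 × 1.75% × kr 64,416.20 = kr 13,527.40…
Final settlement = outstanding balance + penalty = kr 30,621.2553… + kr 13,527.40… = kr 44,148.66

kr 44,148.66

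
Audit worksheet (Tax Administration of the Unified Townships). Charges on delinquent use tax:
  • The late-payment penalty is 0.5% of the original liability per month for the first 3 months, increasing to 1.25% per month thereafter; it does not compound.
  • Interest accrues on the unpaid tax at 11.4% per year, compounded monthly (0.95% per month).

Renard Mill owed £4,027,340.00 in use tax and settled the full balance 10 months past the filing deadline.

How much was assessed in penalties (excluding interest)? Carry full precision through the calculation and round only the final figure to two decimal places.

Penalty, months 1–3: 3 × 0.5% × £4,027,340.00 = £60,410.10
Penalty, months 4–10: 7 × 1.25% × £4,027,340.00 = £352,392.25
Total penalty = £60,410.10 + £352,392.25 = £412,802.35

£412,802.35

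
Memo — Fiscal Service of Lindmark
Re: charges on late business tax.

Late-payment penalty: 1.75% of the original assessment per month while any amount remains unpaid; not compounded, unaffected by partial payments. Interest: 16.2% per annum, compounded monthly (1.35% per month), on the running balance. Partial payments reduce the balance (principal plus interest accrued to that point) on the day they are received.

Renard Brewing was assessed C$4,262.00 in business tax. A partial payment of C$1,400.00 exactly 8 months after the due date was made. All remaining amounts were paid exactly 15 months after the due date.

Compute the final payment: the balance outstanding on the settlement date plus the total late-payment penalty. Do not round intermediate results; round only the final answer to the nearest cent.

Balance at month 8: C$4,262.0000 × (1 + 0.0135)^8 = C$4,744.6422…
After C$1,400.00 payment: C$4,744.6422… − C$1,400.00 = C$3,344.6422…
Balance at month 15: C$3,344.6422… × (1 + 0.0135)^7 = C$3,673.8036…
Penalty: 15 × 1.75% × C$4,262.00 = C$1,118.78…
Final settlement = outstanding balance + penalty = C$3,673.8036… + C$1,118.78… = C$4,792.58

C$4,792.58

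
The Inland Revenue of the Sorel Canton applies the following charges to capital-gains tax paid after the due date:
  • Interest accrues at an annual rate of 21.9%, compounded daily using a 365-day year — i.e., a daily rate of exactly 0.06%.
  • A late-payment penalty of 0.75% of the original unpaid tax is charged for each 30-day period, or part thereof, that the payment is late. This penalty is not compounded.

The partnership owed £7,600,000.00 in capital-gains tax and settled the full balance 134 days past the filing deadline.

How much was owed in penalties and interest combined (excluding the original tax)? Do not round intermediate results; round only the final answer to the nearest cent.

Penalty periods: ⌈134/30⌉ = 5; penalty = 5 × 0.75% × £7,600,000.00 = £285,000.00
Interest: £7,600,000.00 × ((1 + 0.0006)^134 − 1) = £7,600,000.00 × 0.08369434… = £636,076.9886…
Penalties + interest = £285,000.0000 + £636,076.9886… = £921,076.99

£921,076.99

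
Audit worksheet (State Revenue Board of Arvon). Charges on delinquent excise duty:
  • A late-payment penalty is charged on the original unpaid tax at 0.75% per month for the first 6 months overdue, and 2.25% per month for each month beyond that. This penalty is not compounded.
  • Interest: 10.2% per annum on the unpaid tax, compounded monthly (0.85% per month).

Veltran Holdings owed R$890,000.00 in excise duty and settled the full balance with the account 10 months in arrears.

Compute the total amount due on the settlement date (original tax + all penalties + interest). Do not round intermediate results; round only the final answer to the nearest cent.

Penalty, months 1–6: 6 × 0.75% × R$890,000.00 = R$40,050.00
Penalty, months 7–10: 4 × 2.25% × R$890,000.00 = R$80,100.00
Interest: R$890,000.00 × ((1 + 0.0085)^10 − 1) = R$890,000.00 × 0.0883261… = R$78,610.1867…
Total = R$890,000.00 + R$120,150.0000 + R$78,610.1867… = R$1,088,760.19

R$1,088,760.19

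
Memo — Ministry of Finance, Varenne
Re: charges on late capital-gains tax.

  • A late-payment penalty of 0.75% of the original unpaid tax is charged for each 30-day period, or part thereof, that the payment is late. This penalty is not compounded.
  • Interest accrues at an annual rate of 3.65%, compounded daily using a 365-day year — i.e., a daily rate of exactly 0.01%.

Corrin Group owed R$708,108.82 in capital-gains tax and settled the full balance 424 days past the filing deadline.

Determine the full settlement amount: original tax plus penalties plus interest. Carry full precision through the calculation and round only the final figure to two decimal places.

R$818,438.91

Penalty periods: ⌈424/30⌉ = 15; penalty = 15 × 0.75% × R$708,108.82 = R$79,662.24…
Interest: R$708,108.82 × ((1 + 0.0001)^424 − 1) = R$708,108.82 × 0.04330951… = R$30,667.8448…
Total = R$708,108.82 + R$79,662.2423… + R$30,667.8448… = R$818,438.91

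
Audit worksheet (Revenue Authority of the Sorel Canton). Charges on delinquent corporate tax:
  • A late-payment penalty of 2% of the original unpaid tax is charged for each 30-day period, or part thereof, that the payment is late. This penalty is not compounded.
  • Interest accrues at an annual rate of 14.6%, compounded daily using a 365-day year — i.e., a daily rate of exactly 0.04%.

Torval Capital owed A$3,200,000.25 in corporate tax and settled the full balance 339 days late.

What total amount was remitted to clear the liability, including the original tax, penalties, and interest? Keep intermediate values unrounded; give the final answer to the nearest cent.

A$4,432,616.87

Penalty periods: ⌈339/30⌉ = 12; penalty = 12 × 2% × A$3,200,000.25 = A$768,000.06
Interest: A$3,200,000.25 × ((1 + 0.0004)^339 − 1) = A$3,200,000.25 × 0.14519266… = A$464,616.5570…
Total = A$3,200,000.25 + A$768,000.0600 + A$464,616.5570… = A$4,432,616.87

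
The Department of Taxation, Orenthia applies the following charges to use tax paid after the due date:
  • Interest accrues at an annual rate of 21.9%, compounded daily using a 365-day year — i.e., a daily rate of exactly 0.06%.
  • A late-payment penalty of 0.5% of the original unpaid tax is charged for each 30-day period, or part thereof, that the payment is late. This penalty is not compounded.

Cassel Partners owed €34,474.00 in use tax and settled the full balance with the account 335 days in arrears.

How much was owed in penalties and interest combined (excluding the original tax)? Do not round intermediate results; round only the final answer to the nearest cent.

Penalty periods: ⌈335/30⌉ = 12; penalty = 12 × 0.5% × €34,474.00 = €2,068.44
Interest: €34,474.00 × ((1 + 0.0006)^335 − 1) = €34,474.00 × 0.22255108… = €7,672.2259…
Penalties + interest = €2,068.4400 + €7,672.2259… = €9,740.67

€9,740.67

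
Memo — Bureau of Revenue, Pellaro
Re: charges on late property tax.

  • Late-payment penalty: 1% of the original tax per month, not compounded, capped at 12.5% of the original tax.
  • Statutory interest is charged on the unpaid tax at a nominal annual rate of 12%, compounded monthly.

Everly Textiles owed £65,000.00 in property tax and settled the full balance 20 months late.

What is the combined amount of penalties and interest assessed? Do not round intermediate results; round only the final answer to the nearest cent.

£22,437.35

Penalty (uncapped): 20 × 1% × £65,000.00 = £13,000.00; cap = 12.5% × £65,000.00 = £8,125.00 → penalty = £8,125.00
Interest (12%/yr ÷ 12 = 1%/month): £65,000.00 × ((1 + 0.01)^20 − 1) = £14,312.3526…
Penalties + interest = £8,125.0000 + £14,312.3526… = £22,437.35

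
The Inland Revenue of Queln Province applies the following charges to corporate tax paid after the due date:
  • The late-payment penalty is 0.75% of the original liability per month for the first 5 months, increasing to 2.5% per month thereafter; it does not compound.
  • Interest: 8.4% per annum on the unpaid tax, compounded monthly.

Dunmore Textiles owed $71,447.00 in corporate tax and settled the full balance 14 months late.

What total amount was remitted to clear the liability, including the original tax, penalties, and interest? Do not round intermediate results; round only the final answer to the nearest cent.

Penalty, months 1–5: 5 × 0.75% × $71,447.00 = $2,679.26…
Penalty, months 6–14: 9 × 2.5% × $71,447.00 = $16,075.58…
Interest (8.4%/yr ÷ 12 = 0.7%/month): $71,447.00 × ((1 + 0.007)^14 − 1) = $7,329.4826…
Total = $71,447.00 + $18,754.8375 + $7,329.4826… = $97,531.32

$97,531.32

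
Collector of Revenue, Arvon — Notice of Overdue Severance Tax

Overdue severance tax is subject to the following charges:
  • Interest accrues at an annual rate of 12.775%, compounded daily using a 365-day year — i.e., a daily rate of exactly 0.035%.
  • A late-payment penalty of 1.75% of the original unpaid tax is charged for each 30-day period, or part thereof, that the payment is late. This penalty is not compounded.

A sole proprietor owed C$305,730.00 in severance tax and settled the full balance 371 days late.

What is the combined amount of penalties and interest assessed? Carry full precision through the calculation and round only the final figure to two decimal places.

Penalty periods: ⌈371/30⌉ = 13; penalty = 13 × 1.75% × C$305,730.00 = C$69,553.58…
Interest: C$305,730.00 × ((1 + 0.00035)^371 − 1) = C$305,730.00 × 0.13863170… = C$42,383.8708…
Penalties + interest = C$69,553.5750 + C$42,383.8708… = C$111,937.45

C$111,937.45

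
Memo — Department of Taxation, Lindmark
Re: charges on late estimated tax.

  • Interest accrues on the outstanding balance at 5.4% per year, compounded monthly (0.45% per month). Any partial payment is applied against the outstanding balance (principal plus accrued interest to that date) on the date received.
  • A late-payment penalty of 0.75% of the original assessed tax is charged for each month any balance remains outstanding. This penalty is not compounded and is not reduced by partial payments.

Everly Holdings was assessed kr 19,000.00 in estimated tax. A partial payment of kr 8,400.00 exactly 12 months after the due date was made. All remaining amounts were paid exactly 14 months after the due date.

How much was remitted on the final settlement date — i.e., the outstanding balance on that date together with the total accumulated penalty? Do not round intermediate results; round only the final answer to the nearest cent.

Balance at month 12: kr 19,000.0000 × (1 + 0.0045)^12 = kr 20,051.7783…
After kr 8,400.00 payment: kr 20,051.7783… − kr 8,400.00 = kr 11,651.7783…
Balance at month 14: kr 11,651.7783… × (1 + 0.0045)^2 = kr 11,756.8802…
Penalty: 14 × 0.75% × kr 19,000.00 = kr 1,995.00
Final settlement = outstanding balance + penalty = kr 11,756.8802… + kr 1,995.00 = kr 13,751.88

kr 13,751.88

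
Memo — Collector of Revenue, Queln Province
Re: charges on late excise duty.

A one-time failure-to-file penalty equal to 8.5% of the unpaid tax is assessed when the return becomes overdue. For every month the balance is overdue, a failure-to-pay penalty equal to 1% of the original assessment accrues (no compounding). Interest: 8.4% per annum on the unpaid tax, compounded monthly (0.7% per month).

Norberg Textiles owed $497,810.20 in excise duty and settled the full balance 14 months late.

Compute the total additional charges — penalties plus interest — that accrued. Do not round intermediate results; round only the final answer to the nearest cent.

Failure-to-file penalty: 8.5% × $497,810.20 = $42,313.87…
Failure-to-pay penalty: 14 × 1% × $497,810.20 = $69,693.43…
Interest: $497,810.20 × ((1 + 0.007)^14 − 1) = $497,810.20 × 0.1025863… = $51,068.5012…
Penalties + interest = $112,007.2950 + $51,068.5012… = $163,075.80

$163,075.80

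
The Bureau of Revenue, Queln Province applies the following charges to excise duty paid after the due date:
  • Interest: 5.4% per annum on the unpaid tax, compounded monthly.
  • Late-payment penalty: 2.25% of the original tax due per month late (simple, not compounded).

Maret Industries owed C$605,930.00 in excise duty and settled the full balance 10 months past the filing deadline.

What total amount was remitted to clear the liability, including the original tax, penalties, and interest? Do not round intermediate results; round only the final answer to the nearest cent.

Late-payment penalty: 10 × 2.25% × C$605,930.00 = C$136,334.25
Interest (5.4%/yr ÷ 12 = 0.45%/month): C$605,930.00 × ((1 + 0.0045)^10 − 1) = C$27,825.6820…
Total = C$605,930.00 + C$136,334.2500 + C$27,825.6820… = C$770,089.93

C$770,089.93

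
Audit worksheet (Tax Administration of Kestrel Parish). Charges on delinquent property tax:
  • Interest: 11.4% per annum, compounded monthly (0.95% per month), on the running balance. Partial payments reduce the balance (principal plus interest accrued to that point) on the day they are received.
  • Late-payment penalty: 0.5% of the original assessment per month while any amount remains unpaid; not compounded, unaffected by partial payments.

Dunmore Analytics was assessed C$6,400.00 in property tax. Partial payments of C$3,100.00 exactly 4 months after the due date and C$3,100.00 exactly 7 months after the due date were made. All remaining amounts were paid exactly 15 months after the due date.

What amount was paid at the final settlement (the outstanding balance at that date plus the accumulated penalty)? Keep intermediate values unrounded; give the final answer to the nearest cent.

Balance at month 4: C$6,400.0000 × (1 + 0.0095)^4 = C$6,646.6876…
After C$3,100.00 payment: C$6,646.6876… − C$3,100.00 = C$3,546.6876…
Balance at month 7: C$3,546.6876… × (1 + 0.0095)^3 = C$3,648.7315…
After C$3,100.00 payment: C$3,648.7315… − C$3,100.00 = C$548.7315…
Balance at month 15: C$548.7315… × (1 + 0.0095)^8 = C$591.8484…
Penalty: 15 × 0.5% × C$6,400.00 = C$480.00
Final settlement = outstanding balance + penalty = C$591.8484… + C$480.00 = C$1,071.85

C$1,071.85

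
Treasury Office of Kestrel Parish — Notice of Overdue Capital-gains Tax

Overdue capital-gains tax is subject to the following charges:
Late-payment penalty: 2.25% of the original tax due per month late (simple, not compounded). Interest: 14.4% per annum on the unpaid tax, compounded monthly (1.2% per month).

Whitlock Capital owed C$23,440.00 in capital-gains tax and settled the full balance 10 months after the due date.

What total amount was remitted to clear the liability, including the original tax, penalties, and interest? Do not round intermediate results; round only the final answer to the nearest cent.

Late-payment penalty = 2.25% × C$23,440.00 × 10 mo = C$5,274.00
Interest: C$23,440.00 × ((1 + 0.012)^10 − 1) = C$23,440.00 × 0.1266918… = C$2,969.6553…
Total = C$23,440.00 + C$5,274.0000 + C$2,969.6553… = C$31,683.66

C$31,683.66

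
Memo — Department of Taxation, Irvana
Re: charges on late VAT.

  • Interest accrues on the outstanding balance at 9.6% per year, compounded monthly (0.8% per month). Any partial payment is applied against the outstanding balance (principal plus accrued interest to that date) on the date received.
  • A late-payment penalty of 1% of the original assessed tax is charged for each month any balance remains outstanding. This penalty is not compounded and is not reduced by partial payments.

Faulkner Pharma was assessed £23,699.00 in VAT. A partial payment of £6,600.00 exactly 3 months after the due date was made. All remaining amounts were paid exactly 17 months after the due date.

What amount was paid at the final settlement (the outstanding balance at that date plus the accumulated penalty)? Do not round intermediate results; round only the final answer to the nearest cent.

£23,786.76

Balance at month 3: £23,699.0000 × (1 + 0.008)^3 = £24,272.3383…
After £6,600.00 payment: £24,272.3383… − £6,600.00 = £17,672.3383…
Balance at month 17: £17,672.3383… × (1 + 0.008)^14 = £19,757.9311…
Penalty: 17 × 1% × £23,699.00 = £4,028.83
Final settlement = outstanding balance + penalty = £19,757.9311… + £4,028.83 = £23,786.76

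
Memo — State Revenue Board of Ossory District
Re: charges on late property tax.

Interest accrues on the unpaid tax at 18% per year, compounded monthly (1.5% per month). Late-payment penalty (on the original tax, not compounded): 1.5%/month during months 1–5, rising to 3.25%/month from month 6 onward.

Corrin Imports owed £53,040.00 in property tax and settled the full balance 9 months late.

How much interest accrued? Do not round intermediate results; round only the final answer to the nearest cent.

Interest: £53,040.00 × ((1 + 0.015)^9 − 1) = £53,040.00 × 0.1433900… = £7,605.4043…

£7,605.40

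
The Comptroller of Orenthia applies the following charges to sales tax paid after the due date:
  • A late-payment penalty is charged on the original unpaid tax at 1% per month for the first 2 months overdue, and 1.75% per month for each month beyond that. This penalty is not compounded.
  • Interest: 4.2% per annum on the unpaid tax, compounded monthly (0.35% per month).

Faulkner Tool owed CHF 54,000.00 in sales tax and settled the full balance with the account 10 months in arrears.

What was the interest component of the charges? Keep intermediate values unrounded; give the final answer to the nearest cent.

Interest: CHF 54,000.00 × ((1 + 0.0035)^10 − 1) = CHF 54,000.00 × 0.0355564… = CHF 1,920.0470…

CHF 1,920.05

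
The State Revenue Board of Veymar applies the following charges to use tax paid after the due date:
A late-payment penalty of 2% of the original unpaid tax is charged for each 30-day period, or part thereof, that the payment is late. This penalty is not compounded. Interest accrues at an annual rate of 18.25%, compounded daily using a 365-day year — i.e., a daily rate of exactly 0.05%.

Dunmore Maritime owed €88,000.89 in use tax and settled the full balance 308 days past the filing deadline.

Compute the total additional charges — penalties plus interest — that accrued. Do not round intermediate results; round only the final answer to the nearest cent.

€34,007.59

Penalty periods: ⌈308/30⌉ = 11; penalty = 11 × 2% × €88,000.89 = €19,360.20…
Interest: €88,000.89 × ((1 + 0.0005)^308 − 1) = €88,000.89 × 0.16644599… = €14,647.3955…
Penalties + interest = €19,360.1958 + €14,647.3955… = €34,007.59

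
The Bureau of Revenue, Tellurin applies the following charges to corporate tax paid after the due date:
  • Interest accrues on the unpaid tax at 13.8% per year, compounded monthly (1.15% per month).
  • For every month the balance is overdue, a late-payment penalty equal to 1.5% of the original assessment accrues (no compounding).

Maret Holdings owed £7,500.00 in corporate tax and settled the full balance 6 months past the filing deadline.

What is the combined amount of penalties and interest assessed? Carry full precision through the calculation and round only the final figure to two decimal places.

Late-payment penalty: 6 × 1.5% × £7,500.00 = £675.00
Interest: £7,500.00 × ((1 + 0.0115)^6 − 1) = £7,500.00 × 0.0710144… = £532.6082…
Penalties + interest = £675.0000 + £532.6082… = £1,207.61

£1,207.61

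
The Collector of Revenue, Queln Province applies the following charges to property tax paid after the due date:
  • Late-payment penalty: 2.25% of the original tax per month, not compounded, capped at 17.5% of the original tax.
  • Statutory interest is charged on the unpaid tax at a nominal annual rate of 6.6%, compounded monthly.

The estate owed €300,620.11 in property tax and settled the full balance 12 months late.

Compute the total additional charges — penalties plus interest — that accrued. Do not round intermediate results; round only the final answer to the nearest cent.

Penalty (uncapped): 12 × 2.25% × €300,620.11 = €81,167.43…; cap = 17.5% × €300,620.11 = €52,608.52… → penalty = €52,608.52…
Interest (6.6%/yr ÷ 12 = 0.55%/month): €300,620.11 × ((1 + 0.0055)^12 − 1) = €20,452.2561…
Penalties + interest = €52,608.5193… + €20,452.2561… = €73,060.78

€73,060.78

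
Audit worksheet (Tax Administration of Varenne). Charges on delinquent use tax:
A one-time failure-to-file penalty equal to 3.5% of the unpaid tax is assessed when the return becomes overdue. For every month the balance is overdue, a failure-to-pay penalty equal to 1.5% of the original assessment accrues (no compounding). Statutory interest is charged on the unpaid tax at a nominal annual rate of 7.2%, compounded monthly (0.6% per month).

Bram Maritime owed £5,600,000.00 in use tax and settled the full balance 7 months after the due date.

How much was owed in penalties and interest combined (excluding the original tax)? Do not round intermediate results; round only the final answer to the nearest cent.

Failure-to-file penalty: 3.5% × £5,600,000.00 = £196,000.00
Failure-to-pay penalty: 7 × 1.5% × £5,600,000.00 = £588,000.00
Interest: £5,600,000.00 × ((1 + 0.006)^7 − 1) = £5,600,000.00 × 0.0427636… = £239,476.1909…
Penalties + interest = £784,000.0000 + £239,476.1909… = £1,023,476.19

£1,023,476.19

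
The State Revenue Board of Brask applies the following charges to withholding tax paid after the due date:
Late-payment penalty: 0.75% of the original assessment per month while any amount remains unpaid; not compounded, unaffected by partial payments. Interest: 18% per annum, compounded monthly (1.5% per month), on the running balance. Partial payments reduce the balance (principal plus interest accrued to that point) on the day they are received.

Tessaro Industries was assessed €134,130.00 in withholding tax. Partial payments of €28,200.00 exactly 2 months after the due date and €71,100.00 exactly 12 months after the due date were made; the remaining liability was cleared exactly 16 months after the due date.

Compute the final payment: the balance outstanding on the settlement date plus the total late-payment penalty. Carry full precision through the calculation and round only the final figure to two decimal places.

€76,106.17

Balance at month 2: €134,130.0000 × (1 + 0.015)^2 = €138,184.0793…
After €28,200.00 payment: €138,184.0793… − €28,200.00 = €109,984.0793…
Balance at month 12: €109,984.0793… × (1 + 0.015)^10 = €127,641.0141…
After €71,100.00 payment: €127,641.0141… − €71,100.00 = €56,541.0141…
Balance at month 16: €56,541.0141… × (1 + 0.015)^4 = €60,010.5715…
Penalty: 16 × 0.75% × €134,130.00 = €16,095.60
Final settlement = outstanding balance + penalty = €60,010.5715… + €16,095.60 = €76,106.17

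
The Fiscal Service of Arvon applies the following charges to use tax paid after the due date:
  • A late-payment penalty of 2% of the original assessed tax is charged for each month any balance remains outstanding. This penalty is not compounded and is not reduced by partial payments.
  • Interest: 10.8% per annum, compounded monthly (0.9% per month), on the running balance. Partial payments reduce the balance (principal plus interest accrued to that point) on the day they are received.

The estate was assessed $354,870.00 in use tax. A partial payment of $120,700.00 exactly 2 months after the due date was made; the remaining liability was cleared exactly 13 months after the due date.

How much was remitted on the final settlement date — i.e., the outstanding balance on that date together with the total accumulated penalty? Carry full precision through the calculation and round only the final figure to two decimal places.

Balance at month 2: $354,870.0000 × (1 + 0.009)^2 = $361,286.4045…
After $120,700.00 payment: $361,286.4045… − $120,700.00 = $240,586.4045…
Balance at month 13: $240,586.4045… × (1 + 0.009)^11 = $265,505.7374…
Penalty: 13 × 2% × $354,870.00 = $92,266.20
Final settlement = outstanding balance + penalty = $265,505.7374… + $92,266.20 = $357,771.94

$357,771.94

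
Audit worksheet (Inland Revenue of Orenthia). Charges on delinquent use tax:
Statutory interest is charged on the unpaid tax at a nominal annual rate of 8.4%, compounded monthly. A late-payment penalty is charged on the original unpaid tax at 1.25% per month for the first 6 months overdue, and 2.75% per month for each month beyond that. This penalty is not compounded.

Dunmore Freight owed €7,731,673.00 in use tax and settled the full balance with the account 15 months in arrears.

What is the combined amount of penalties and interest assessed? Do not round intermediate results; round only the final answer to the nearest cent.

Penalty, months 1–6: 6 × 1.25% × €7,731,673.00 = €579,875.48…
Penalty, months 7–15: 9 × 2.75% × €7,731,673.00 = €1,913,589.07…
Interest (8.4%/yr ÷ 12 = 0.7%/month): €7,731,673.00 × ((1 + 0.007)^15 − 1) = €852,837.5005…
Penalties + interest = €2,493,464.5425 + €852,837.5005… = €3,346,302.04

€3,346,302.04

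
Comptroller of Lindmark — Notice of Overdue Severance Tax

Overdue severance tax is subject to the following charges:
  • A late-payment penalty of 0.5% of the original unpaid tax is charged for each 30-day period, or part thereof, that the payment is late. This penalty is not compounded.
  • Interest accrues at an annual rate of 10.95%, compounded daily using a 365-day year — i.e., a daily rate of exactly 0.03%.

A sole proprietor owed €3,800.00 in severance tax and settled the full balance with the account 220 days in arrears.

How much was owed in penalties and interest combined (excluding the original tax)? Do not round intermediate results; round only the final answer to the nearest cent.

Penalty periods: ⌈220/30⌉ = 8; penalty = 8 × 0.5% × €3,800.00 = €152.00
Interest: €3,800.00 × ((1 + 0.0003)^220 − 1) = €3,800.00 × 0.06821614… = €259.2213…
Penalties + interest = €152.0000 + €259.2213… = €411.22

€411.22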